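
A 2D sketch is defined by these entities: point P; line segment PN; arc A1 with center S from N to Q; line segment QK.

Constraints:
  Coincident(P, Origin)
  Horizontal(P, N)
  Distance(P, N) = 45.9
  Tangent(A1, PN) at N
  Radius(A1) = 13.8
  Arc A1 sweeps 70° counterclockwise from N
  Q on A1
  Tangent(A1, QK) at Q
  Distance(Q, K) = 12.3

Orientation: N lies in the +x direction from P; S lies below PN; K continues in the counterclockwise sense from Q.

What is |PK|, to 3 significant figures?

35.4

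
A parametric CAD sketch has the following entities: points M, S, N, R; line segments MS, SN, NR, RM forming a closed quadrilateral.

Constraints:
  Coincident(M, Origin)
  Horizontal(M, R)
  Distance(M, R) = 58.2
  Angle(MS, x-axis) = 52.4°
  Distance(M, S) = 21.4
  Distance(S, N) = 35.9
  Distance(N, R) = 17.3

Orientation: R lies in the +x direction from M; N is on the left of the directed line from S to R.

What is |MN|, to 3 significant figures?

51.0

Checks: |SN| = 35.90 ✓; |NR| = 17.30 ✓.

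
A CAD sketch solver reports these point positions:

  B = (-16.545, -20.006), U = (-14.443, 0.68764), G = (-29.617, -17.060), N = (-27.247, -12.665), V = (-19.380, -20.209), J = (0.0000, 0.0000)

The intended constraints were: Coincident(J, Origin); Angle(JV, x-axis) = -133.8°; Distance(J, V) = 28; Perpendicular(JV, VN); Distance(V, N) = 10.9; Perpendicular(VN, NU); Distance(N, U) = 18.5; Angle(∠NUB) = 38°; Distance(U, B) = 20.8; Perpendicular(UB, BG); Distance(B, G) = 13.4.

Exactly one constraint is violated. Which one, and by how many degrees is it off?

Perpendicular(UB, BG) — off by 6.90°.

J = (0.00, 0.00) ✓; JV at -133.8° ✓; |JV| = 28.00 ✓; ∠(JV, VN) = 90.00° ✓; |VN| = 10.90 ✓; ∠(VN, NU) = 90.00° ✓; |NU| = 18.50 ✓; ∠NUB = 38.00° ✓; |UB| = 20.80 ✓; ∠(UB, BG) = 96.90° ✗; |BG| = 13.40 ✓.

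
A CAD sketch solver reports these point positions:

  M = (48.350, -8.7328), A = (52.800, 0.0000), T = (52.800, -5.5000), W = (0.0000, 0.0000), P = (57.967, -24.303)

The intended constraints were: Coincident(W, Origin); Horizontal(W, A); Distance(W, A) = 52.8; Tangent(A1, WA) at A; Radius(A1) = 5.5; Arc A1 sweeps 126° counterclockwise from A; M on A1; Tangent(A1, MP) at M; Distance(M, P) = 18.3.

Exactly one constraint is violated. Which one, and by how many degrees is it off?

Tangent(A1, MP) at M — off by 4.30°.

W = (0.00, 0.00) ✓; W.y = 0.00, A.y = 0.00 ✓; |WA| = 52.80 ✓; ∠(TA, AW) = 90.00° ✓; |TA| = 5.500 ✓; bearing(T→M) − bearing(T→A) = 126.0° ✓; |TM| = 5.500 ✓; ∠(TM, MP) = 94.30° ✗; |MP| = 18.30 ✓.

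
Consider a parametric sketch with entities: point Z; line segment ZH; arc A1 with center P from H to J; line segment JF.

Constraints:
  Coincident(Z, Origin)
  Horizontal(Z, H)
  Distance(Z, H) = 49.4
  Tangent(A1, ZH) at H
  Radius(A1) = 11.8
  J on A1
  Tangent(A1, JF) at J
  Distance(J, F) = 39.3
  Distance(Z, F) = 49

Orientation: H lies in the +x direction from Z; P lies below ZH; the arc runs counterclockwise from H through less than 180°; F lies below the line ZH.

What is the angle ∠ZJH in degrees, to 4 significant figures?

136.1°

Checks: |PJ| = 11.80 ✓; ∠(PJ, JF) = 90.00° ✓; |JF| = 39.30 ✓; |ZF| = 49.00 ✓.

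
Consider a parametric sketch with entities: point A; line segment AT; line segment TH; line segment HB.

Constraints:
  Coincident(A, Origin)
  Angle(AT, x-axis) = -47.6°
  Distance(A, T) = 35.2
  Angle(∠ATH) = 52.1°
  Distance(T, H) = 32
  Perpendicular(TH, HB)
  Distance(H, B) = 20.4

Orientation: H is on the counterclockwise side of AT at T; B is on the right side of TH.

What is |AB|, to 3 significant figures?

49.3

∠ATH = 52.1°, so TH runs at -47.6° + (180° − 52.1°) = 80.3° from the x-axis; with |TH| = 32.0, H = T + 32.0·(cos 80.3°, sin 80.3°) = (29.1, 5.55). The perpendicularity gives HB at right angles to TH; with |HB| = 20.4 on the right of TH, B = H + 20.4·(0.986, -0.168) = (49.2, 2.11). Then |AB| = |B − A| = 49.3.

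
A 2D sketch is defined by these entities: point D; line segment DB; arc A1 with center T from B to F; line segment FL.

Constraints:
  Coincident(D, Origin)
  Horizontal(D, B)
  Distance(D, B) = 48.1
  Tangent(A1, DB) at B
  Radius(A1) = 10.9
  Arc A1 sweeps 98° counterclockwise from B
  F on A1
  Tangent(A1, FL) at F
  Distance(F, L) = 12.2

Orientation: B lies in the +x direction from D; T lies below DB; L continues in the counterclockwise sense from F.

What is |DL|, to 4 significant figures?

46.06

On A1, B sits at bearing 90° from T; a 98° counterclockwise sweep puts F at bearing 188°, so F = T + 10.9·(cos 188°, sin 188°) = (37.31, -12.42). Tangency of A1 to FL means the radius TF is perpendicular to FL, so FL runs along (−sin 188°, cos 188°); with |FL| = 12.2, L = (39.00, -24.50). Then |DL| = |L − D| = 46.06.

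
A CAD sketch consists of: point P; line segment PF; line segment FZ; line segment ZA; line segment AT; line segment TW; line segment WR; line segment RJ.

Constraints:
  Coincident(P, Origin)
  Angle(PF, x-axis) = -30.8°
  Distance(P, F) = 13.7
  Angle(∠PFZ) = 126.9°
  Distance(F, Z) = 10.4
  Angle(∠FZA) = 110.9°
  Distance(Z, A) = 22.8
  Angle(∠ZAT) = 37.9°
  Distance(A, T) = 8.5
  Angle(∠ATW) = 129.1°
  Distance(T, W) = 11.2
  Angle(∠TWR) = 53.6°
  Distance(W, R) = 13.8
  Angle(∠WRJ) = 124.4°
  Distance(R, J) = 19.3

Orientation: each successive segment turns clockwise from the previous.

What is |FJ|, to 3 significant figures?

39.6

P is at the origin; PF runs at -30.8° with length 13.7, so F = (11.8, -7.01). ∠PFZ = 126.9° gives FZ at -83.9° from the x-axis; with |FZ| = 10.4, Z = (12.9, -17.4). ∠FZA = 110.9° gives ZA at -153° from the x-axis; with |ZA| = 22.8, A = (-7.44, -27.7). ∠ZAT = 37.9° gives AT at 64.9° from the x-axis; with |AT| = 8.5, T = (-3.84, -20.0). ∠ATW = 129.1° gives TW at 14.0° from the x-axis; with |TW| = 11.2, W = (7.03, -17.3). ∠TWR = 53.6° gives WR at -112° from the x-axis; with |WR| = 13.8, R = (1.77, -30.1). ∠WRJ = 124.4° gives RJ at -168° from the x-axis; with |RJ| = 19.3, J = (-17.1, -34.1). Then |FJ| = |J − F| = 39.6.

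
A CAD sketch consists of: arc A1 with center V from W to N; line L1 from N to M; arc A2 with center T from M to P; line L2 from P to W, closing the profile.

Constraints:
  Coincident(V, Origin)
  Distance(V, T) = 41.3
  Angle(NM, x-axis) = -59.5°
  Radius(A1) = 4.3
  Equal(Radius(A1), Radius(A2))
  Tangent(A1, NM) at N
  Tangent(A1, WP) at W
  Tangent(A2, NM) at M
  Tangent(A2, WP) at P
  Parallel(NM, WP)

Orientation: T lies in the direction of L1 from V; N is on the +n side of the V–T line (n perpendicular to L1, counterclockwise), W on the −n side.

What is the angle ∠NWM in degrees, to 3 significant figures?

78.2°

The slot axis is L1's direction at -59.5°, so u = (cos -59.5°, sin -59.5°) = (0.508, -0.862) and n = (−sin -59.5°, cos -59.5°) = (0.862, 0.508). V is at the origin and T lies 41.3 along u from V, so T = 41.3·u = (21.0, -35.6). Tangency of A1 to both parallel lines with radius 4.3 puts N and W at V ± 4.3·n: N = (3.71, 2.18), W = (-3.71, -2.18). Equal radii place M and P the same way about T: M = T + 4.3·n = (24.7, -33.4), P = T − 4.3·n = (17.3, -37.8). Then cos ∠NWM = WN·WM / (|WN||WM|), giving 78.2°.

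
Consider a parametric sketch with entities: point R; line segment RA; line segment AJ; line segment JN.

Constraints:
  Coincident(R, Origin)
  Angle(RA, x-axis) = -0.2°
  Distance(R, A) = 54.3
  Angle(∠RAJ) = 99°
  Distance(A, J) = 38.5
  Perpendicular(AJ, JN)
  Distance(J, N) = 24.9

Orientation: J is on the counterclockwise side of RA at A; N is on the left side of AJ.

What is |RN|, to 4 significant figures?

55.08

R is at the origin; RA runs at -0.2° with length 54.3, so A = 54.3·(cos -0.2°, sin -0.2°) = (54.30, -0.1895). ∠RAJ = 99.0°, so AJ runs at -0.2° + (180° − 99.0°) = 80.80° from the x-axis; with |AJ| = 38.5, J = A + 38.5·(cos 80.80°, sin 80.80°) = (60.46, 37.82). AJ ⟂ JN; with |JN| = 24.9 on the left of AJ, N = J + 24.9·(-0.9871, 0.1599) = (35.88, 41.80). Then |RN| = |N − R| = 55.08.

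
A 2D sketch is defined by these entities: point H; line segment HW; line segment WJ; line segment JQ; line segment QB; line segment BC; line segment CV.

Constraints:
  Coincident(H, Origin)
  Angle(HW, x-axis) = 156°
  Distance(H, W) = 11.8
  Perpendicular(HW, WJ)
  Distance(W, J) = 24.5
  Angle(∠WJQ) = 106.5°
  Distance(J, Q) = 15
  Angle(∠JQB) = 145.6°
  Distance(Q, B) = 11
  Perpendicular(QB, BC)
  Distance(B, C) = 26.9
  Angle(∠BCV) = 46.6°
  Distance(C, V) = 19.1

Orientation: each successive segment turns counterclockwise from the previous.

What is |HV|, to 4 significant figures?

17.11

QB is perpendicular to BC, so BC runs at 83.90°; with |BC| = 26.9, C = (4.457, -1.745). ∠BCV = 46.6° gives CV at -142.7° from the x-axis; with |CV| = 19.1, V = (-10.74, -13.32). Then |HV| = |V − H| = 17.11.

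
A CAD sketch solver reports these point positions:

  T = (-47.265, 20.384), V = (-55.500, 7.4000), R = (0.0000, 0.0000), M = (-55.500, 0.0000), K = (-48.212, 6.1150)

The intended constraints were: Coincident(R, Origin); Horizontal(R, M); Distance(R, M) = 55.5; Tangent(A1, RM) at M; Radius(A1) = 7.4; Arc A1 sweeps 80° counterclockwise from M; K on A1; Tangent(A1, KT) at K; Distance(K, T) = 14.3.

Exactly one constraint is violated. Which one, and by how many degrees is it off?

Tangent(A1, KT) at K — off by 6.20°.

R = (0.00, 0.00) ✓; R.y = 0.00, M.y = 0.00 ✓; |RM| = 55.50 ✓; ∠(VM, MR) = 90.00° ✓; |VM| = 7.400 ✓; bearing(V→K) − bearing(V→M) = 80.00° ✓; |VK| = 7.400 ✓; ∠(VK, KT) = 83.80° ✗; |KT| = 14.30 ✓.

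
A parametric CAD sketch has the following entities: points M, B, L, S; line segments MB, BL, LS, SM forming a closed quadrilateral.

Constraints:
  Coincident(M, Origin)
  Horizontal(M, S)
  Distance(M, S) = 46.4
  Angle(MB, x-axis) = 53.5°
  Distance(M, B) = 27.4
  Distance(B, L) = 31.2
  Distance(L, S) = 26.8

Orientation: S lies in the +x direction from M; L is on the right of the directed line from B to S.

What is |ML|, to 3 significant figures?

22.9

Checks: |BL| = 31.20 ✓; |LS| = 26.80 ✓.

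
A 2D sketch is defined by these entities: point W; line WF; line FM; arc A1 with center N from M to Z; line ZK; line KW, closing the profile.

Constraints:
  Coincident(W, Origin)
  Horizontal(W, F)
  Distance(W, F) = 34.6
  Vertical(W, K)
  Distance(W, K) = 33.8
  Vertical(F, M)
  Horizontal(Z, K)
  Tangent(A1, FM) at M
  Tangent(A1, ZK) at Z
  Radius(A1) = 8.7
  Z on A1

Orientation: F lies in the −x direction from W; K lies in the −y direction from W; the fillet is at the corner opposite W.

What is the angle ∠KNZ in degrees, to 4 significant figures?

71.43°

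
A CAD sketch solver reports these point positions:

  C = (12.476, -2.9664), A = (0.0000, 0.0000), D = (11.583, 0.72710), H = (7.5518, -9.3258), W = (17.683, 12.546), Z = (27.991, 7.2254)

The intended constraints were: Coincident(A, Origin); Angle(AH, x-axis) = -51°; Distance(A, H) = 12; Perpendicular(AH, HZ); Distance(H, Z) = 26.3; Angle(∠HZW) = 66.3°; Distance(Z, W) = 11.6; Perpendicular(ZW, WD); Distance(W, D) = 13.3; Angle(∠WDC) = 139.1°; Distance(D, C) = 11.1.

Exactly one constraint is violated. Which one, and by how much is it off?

Distance(D, C) = 11.1 — off by 7.30.

A = (0.00, 0.00) ✓; AH at -51.00° ✓; |AH| = 12.00 ✓; ∠(AH, HZ) = 90.00° ✓; |HZ| = 26.30 ✓; ∠HZW = 66.30° ✓; |ZW| = 11.60 ✓; ∠(ZW, WD) = 90.00° ✓; |WD| = 13.30 ✓; ∠WDC = 139.1° ✓; |DC| = 3.800 ✗.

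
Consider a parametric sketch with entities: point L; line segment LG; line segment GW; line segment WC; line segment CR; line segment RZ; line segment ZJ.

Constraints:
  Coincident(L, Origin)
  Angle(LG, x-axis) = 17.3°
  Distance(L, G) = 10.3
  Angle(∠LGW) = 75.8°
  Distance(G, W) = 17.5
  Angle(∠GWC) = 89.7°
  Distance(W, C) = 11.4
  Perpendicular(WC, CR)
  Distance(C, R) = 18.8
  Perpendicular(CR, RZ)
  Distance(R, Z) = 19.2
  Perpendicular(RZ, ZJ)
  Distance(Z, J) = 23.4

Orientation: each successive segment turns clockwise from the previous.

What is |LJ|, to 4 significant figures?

26.46

L is at the origin; LG runs at 17.3° with length 10.3, so G = (9.834, 3.063). ∠LGW = 75.8° gives GW at -86.90° from the x-axis; with |GW| = 17.5, W = (10.78, -14.41). ∠GWC = 89.7° gives WC at -177.2° from the x-axis; with |WC| = 11.4, C = (-0.6060, -14.97). WC is perpendicular to CR, so CR runs at 92.80°; with |CR| = 18.8, R = (-1.524, 3.809). CR ⟂ RZ, so RZ runs at 2.800°; with |RZ| = 19.2, Z = (17.65, 4.747). RZ ⟂ ZJ, so ZJ runs at -87.20°; with |ZJ| = 23.4, J = (18.80, -18.62). Then |LJ| = |J − L| = 26.46.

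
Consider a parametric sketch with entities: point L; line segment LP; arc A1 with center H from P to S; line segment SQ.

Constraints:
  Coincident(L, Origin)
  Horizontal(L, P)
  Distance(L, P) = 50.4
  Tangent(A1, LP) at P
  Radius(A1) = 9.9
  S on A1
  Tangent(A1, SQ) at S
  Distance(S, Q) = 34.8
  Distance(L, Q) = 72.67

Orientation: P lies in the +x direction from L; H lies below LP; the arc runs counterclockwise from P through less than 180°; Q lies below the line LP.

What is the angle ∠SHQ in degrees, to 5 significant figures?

74.120°

Checks: |HS| = 9.900 ✓; ∠(HS, SQ) = 90.00° ✓; |SQ| = 34.80 ✓; |LQ| = 72.67 ✓.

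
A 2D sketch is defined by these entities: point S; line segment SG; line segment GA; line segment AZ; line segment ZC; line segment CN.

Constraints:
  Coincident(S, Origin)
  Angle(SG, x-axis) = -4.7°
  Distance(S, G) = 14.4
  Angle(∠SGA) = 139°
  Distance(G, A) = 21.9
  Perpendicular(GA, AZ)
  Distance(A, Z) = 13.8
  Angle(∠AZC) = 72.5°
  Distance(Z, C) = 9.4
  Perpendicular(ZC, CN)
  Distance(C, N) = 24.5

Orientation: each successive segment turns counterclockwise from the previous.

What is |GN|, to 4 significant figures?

23.79

S is at the origin; SG runs at -4.7° with length 14.4, so G = (14.35, -1.180). ∠SGA = 139.0° gives GA at 36.30° from the x-axis; with |GA| = 21.9, A = (32.00, 11.79). GA is perpendicular to AZ, so AZ runs at 126.3°; with |AZ| = 13.8, Z = (23.83, 22.91). ∠AZC = 72.5° gives ZC at -126.2° from the x-axis; with |ZC| = 9.4, C = (18.28, 15.32). ZC ⟂ CN, so CN runs at -36.20°; with |CN| = 24.5, N = (38.05, 0.8517). Then |GN| = |N − G| = 23.79.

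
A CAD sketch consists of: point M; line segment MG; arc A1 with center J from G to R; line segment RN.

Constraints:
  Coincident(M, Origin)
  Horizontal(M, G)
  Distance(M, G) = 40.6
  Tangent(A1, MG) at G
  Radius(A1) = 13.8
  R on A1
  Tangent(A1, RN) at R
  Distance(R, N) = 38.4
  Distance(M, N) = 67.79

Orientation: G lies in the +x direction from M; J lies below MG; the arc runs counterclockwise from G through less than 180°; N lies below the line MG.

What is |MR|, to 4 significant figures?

33.10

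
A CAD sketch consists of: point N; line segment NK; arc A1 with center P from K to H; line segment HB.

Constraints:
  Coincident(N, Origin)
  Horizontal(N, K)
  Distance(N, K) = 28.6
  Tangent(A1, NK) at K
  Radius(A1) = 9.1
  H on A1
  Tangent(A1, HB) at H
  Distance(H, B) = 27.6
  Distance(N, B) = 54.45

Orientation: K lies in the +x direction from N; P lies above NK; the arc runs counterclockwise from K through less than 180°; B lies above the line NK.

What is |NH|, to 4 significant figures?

38.39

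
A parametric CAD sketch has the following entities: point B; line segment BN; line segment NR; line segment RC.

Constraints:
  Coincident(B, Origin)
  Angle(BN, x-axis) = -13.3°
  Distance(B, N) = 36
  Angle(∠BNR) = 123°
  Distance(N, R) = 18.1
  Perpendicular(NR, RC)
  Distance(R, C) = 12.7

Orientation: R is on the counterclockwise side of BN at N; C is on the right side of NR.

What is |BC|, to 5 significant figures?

57.110

∠BNR = 123.0°, so NR runs at -13.3° + (180° − 123.0°) = 43.700° from the x-axis; with |NR| = 18.1, R = N + 18.1·(cos 43.700°, sin 43.700°) = (48.120, 4.2232). The perpendicularity gives RC at right angles to NR; with |RC| = 12.7 on the right of NR, C = R + 12.7·(0.69088, -0.72297) = (56.894, -4.9585). Then |BC| = |C − B| = 57.110.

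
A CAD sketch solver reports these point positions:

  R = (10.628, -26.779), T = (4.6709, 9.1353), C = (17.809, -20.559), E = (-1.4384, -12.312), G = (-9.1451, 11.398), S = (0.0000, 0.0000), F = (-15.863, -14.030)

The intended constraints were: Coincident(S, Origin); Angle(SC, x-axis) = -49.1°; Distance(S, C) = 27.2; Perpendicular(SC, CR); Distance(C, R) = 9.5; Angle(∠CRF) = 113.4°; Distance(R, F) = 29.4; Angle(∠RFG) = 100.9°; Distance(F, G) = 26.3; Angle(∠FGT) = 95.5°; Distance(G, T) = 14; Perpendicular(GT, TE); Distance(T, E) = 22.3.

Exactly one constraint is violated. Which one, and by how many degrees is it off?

Perpendicular(GT, TE) — off by 6.60°.

S = (0.00, 0.00) ✓; SC at -49.10° ✓; |SC| = 27.20 ✓; ∠(SC, CR) = 90.00° ✓; |CR| = 9.500 ✓; ∠CRF = 113.4° ✓; |RF| = 29.40 ✓; ∠RFG = 100.9° ✓; |FG| = 26.30 ✓; ∠FGT = 95.50° ✓; |GT| = 14.00 ✓; ∠(GT, TE) = 96.60° ✗; |TE| = 22.30 ✓.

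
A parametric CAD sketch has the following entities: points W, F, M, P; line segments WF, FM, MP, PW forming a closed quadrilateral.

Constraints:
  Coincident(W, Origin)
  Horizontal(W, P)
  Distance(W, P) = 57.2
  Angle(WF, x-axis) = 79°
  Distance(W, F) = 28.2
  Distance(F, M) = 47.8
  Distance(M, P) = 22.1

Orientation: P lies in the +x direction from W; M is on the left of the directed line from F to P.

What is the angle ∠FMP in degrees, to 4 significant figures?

108.7°

W is at the origin; WP is horizontal with |WP| = 57.2 and P in +x, so P = (57.2, 0). WF runs at 79.0° with |WF| = 28.2, so F = (5.381, 27.68). M is determined by |FM| = 47.8 and |MP| = 22.1 together: it lies at the intersection of circle(F, 47.8) and circle(P, 22.1). With |FP| = 58.75, the foot of the radical line on FP is 44.66 from F and the perpendicular offset is √(47.8² − 44.66²) = 17.03. Taking the left-of-FP solution: M = (52.80, 21.66).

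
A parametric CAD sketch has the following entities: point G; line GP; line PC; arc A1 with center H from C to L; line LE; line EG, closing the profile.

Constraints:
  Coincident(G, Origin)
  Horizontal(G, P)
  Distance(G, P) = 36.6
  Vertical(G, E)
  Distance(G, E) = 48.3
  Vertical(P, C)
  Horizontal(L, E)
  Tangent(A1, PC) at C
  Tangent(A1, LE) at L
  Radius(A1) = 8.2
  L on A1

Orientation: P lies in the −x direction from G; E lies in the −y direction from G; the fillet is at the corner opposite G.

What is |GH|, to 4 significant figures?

49.14

G is at the origin; GP is horizontal with |GP| = 36.6 and P on the −x side, so P = (-36.60, 0.000). G and E share the same x with |GE| = 48.3 and E on the −y side, so E = (0.000, -48.30). The virtual corner opposite G is at (-36.60, -48.30). Since A1 is tangent to PC there, HC ⟂ PC and tangency of A1 to LE means the radius HL is perpendicular to LE, with radius 8.2, so the center H sits 8.2 in from both sides at H = (-28.40, -40.10). Then |GH| = |H − G| = 49.14.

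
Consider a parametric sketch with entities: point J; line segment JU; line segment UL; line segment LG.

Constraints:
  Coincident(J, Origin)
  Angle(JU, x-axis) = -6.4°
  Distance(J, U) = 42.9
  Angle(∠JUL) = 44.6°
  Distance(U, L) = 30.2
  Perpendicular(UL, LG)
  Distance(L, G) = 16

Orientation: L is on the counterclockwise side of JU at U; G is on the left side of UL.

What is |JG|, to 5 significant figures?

14.127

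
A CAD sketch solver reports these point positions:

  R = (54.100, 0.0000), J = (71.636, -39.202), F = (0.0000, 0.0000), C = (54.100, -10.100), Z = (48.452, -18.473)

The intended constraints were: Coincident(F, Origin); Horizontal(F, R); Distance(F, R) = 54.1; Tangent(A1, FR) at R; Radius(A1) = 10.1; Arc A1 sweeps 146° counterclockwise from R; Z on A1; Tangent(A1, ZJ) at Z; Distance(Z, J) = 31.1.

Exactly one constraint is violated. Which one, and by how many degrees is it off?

Tangent(A1, ZJ) at Z — off by 7.80°.

F = (0.00, 0.00) ✓; F.y = 0.00, R.y = 0.00 ✓; |FR| = 54.10 ✓; ∠(CR, RF) = 90.00° ✓; |CR| = 10.10 ✓; bearing(C→Z) − bearing(C→R) = 146.0° ✓; |CZ| = 10.10 ✓; ∠(CZ, ZJ) = 97.80° ✗; |ZJ| = 31.10 ✓.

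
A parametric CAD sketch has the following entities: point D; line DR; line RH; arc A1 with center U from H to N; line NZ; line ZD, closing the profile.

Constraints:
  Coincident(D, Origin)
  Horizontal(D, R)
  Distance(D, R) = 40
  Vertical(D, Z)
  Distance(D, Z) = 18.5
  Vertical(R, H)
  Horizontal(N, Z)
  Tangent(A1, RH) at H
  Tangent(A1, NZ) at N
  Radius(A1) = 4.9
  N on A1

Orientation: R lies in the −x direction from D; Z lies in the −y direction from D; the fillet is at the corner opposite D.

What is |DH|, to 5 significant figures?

42.249

The virtual corner opposite D is at (-40.000, -18.500). Since A1 is tangent to RH there, UH ⟂ RH and the tangent condition forces UN to be normal to NZ, with radius 4.9, so the center U sits 4.9 in from both sides at U = (-35.100, -13.600). That places the tangent points at H = (-40.000, -13.600) on RH and N = (-35.100, -18.500) on NZ. Then |DH| = |H − D| = 42.249.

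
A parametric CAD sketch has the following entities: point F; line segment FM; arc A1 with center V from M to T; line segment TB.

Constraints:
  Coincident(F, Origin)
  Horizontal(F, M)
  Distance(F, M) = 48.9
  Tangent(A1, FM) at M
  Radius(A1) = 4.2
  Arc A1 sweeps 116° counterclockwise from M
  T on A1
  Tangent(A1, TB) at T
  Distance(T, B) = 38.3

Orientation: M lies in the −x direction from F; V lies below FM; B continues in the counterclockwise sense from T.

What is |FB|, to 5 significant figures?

54.085

On A1, M sits at bearing 90° from V; a 116° counterclockwise sweep puts T at bearing 206°, so T = V + 4.2·(cos 206°, sin 206°) = (-52.675, -6.0412). The tangent condition forces VT to be normal to TB, so TB runs along (−sin 206°, cos 206°); with |TB| = 38.3, B = (-35.885, -40.465). Then |FB| = |B − F| = 54.085.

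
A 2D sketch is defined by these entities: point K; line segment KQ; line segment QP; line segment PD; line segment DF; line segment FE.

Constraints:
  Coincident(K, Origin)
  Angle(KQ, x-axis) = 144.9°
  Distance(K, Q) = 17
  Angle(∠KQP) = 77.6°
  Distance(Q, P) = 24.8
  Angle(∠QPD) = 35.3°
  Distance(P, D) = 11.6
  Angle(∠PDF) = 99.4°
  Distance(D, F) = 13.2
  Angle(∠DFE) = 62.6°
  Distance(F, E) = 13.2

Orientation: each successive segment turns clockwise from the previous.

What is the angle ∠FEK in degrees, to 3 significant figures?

39.8°

K is at the origin; KQ runs at 144.9° with length 17.0, so Q = (-13.9, 9.78). ∠KQP = 77.6° gives QP at 42.5° from the x-axis; with |QP| = 24.8, P = (4.38, 26.5). ∠QPD = 35.3° gives PD at -102° from the x-axis; with |PD| = 11.6, D = (1.92, 15.2). ∠PDF = 99.4° gives DF at 177° from the x-axis; with |DF| = 13.2, F = (-11.3, 15.8). ∠DFE = 62.6° gives FE at 59.8° from the x-axis; with |FE| = 13.2, E = (-4.62, 27.2). Then cos ∠FEK = EF·EK / (|EF||EK|), giving 39.8°.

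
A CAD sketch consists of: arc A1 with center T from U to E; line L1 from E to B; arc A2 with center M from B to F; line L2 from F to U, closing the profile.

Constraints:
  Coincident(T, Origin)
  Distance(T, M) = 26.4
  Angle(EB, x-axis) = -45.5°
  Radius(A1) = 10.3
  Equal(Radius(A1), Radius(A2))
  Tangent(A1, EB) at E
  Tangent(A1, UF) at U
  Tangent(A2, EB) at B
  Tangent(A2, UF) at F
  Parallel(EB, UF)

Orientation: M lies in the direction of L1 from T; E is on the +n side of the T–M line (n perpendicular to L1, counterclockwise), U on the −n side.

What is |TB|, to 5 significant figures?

28.338

The slot axis is L1's direction at -45.5°, so u = (cos -45.5°, sin -45.5°) = (0.70091, -0.71325) and n = (−sin -45.5°, cos -45.5°) = (0.71325, 0.70091). T is at the origin and M lies 26.4 along u from T, so M = 26.4·u = (18.504, -18.830). Tangency of A1 to both parallel lines with radius 10.3 puts E and U at T ± 10.3·n: E = (7.3465, 7.2194), U = (-7.3465, -7.2194). Equal radii place B and F the same way about M: B = M + 10.3·n = (25.850, -11.610), F = M − 10.3·n = (11.158, -26.049). Then |TB| = |B − T| = 28.338.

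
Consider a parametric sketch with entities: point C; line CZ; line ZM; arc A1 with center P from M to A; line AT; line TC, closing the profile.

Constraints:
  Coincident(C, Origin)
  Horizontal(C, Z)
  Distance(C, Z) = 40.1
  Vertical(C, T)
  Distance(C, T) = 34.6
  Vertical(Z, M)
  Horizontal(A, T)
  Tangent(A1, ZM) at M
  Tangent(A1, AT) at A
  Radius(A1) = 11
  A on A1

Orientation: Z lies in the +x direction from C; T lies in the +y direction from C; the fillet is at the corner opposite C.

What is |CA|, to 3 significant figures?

45.2

C is at the origin; C and Z share the same y with |CZ| = 40.1 and Z on the +x side, so Z = (40.1, 0.00). C and T share the same x with |CT| = 34.6 and T on the +y side, so T = (0.00, 34.6). The virtual corner opposite C is at (40.1, 34.6). Since A1 is tangent to ZM there, PM ⟂ ZM and A1 meets AT tangentially, so PA is at right angles to AT, with radius 11.0, so the center P sits 11.0 in from both sides at P = (29.1, 23.6). That places the tangent points at M = (40.1, 23.6) on ZM and A = (29.1, 34.6) on AT. Then |CA| = |A − C| = 45.2.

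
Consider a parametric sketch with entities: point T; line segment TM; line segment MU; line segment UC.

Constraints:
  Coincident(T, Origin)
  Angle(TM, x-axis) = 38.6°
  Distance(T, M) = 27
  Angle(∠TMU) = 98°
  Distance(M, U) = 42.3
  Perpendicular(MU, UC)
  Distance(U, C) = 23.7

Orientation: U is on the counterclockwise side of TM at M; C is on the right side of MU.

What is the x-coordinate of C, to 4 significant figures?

19.97

T is at the origin; TM runs at 38.6° with length 27.0, so M = 27.0·(cos 38.6°, sin 38.6°) = (21.10, 16.84). ∠TMU = 98.0°, so MU runs at 38.6° + (180° − 98.0°) = 120.6° from the x-axis; with |MU| = 42.3, U = M + 42.3·(cos 120.6°, sin 120.6°) = (-0.4314, 53.25). MU is perpendicular to UC; with |UC| = 23.7 on the right of MU, C = U + 23.7·(0.8607, 0.5090) = (19.97, 65.32). So C.x = 19.97.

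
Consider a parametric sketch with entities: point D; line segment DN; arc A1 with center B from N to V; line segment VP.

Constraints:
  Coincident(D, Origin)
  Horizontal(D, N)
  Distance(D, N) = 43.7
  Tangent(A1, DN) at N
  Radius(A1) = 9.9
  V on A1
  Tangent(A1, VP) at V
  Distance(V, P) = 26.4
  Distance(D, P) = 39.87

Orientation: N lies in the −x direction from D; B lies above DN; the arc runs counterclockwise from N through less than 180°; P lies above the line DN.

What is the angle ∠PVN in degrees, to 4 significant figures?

145.4°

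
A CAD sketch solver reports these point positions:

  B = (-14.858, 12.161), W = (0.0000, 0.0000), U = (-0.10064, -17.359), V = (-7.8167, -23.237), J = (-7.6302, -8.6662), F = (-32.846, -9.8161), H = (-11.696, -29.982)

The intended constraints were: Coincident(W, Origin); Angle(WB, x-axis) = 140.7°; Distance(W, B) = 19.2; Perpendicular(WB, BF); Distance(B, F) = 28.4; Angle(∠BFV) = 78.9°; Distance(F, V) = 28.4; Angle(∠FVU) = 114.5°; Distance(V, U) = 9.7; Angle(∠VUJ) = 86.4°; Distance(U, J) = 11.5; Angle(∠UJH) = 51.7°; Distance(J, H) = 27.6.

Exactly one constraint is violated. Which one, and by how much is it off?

Distance(J, H) = 27.6 — off by 5.90.

W = (0.00, 0.00) ✓; WB at 140.7° ✓; |WB| = 19.20 ✓; ∠(WB, BF) = 90.00° ✓; |BF| = 28.40 ✓; ∠BFV = 78.90° ✓; |FV| = 28.40 ✓; ∠FVU = 114.5° ✓; |VU| = 9.700 ✓; ∠VUJ = 86.40° ✓; |UJ| = 11.50 ✓; ∠UJH = 51.70° ✓; |JH| = 21.70 ✗.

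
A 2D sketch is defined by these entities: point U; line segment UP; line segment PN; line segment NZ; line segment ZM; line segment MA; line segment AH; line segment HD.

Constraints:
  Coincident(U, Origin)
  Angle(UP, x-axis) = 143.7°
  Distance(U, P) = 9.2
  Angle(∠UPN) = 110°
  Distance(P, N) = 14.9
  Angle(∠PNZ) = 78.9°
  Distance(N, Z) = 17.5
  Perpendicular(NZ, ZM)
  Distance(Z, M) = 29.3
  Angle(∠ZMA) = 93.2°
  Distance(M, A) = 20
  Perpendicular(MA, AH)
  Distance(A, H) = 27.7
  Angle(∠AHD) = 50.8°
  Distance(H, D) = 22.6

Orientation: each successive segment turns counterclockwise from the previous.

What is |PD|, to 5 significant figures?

11.489

U is at the origin; UP runs at 143.7° with length 9.2, so P = (-7.4145, 5.4465). ∠UPN = 110.0° gives PN at -146.30° from the x-axis; with |PN| = 14.9, N = (-19.811, -2.8207). ∠PNZ = 78.9° gives NZ at -45.200° from the x-axis; with |NZ| = 17.5, Z = (-7.4796, -15.238). NZ ⟂ ZM, so ZM runs at 44.800°; with |ZM| = 29.3, M = (13.311, 5.4076). ∠ZMA = 93.2° gives MA at 131.60° from the x-axis; with |MA| = 20.0, A = (0.032340, 20.364). The perpendicularity gives AH at right angles to MA, so AH runs at -138.40°; with |AH| = 27.7, H = (-20.682, 1.9728). ∠AHD = 50.8° gives HD at -9.2000° from the x-axis; with |HD| = 22.6, D = (1.6276, -1.6405). Then |PD| = |D − P| = 11.489.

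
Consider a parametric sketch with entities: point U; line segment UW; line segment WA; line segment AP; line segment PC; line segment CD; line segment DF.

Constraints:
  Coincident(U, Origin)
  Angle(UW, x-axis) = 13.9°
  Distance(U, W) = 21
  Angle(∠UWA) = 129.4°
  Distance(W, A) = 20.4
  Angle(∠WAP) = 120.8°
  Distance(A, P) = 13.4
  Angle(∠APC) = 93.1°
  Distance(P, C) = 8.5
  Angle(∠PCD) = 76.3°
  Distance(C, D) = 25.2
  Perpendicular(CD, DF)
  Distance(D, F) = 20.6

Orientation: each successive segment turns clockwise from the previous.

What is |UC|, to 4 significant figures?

33.54

∠WAP = 120.8° gives AP at -95.90° from the x-axis; with |AP| = 13.4, P = (35.36, -20.48). ∠APC = 93.1° gives PC at 177.2° from the x-axis; with |PC| = 8.5, C = (26.87, -20.06). Then |UC| = |C − U| = 33.54.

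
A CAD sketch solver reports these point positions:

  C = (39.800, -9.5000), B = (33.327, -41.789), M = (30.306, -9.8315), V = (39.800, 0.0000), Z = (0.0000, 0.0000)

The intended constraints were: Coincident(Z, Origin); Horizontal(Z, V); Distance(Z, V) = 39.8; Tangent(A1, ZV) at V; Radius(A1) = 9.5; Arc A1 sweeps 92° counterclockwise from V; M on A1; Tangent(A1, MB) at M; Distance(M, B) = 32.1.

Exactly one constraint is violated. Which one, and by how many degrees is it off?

Tangent(A1, MB) at M — off by 3.40°.

Z = (0.00, 0.00) ✓; Z.y = 0.00, V.y = 0.00 ✓; |ZV| = 39.80 ✓; ∠(CV, VZ) = 90.00° ✓; |CV| = 9.500 ✓; bearing(C→M) − bearing(C→V) = 92.00° ✓; |CM| = 9.500 ✓; ∠(CM, MB) = 86.60° ✗; |MB| = 32.10 ✓.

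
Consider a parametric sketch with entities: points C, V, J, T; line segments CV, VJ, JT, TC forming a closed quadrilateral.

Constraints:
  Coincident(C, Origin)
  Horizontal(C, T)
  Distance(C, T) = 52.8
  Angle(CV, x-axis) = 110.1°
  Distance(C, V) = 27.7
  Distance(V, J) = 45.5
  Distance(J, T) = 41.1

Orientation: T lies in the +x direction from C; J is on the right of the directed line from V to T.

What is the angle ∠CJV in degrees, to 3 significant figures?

15.8°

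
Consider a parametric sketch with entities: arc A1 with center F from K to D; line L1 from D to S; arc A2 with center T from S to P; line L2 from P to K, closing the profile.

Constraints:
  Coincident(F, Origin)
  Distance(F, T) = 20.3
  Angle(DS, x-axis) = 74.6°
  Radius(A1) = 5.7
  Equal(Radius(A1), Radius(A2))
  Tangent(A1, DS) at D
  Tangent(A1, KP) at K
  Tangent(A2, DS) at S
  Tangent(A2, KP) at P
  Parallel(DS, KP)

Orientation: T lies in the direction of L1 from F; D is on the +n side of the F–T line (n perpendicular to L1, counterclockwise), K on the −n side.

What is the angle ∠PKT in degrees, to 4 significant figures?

15.68°

Tangency of A1 to both parallel lines with radius 5.7 puts D and K at F ± 5.7·n: D = (-5.495, 1.514), K = (5.495, -1.514). Equal radii place S and P the same way about T: S = T + 5.7·n = (-0.1046, 21.08), P = T − 5.7·n = (10.89, 18.06). Then cos ∠PKT = KP·KT / (|KP||KT|), giving 15.68°.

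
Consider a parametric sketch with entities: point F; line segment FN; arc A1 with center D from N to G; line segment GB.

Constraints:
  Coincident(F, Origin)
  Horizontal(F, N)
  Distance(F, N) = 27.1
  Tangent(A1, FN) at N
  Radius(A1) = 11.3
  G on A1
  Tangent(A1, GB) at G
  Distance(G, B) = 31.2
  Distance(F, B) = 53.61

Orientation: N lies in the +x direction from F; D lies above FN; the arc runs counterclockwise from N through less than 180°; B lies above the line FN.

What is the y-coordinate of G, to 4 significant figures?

14.16

F is at the origin; FN is horizontal with |FN| = 27.1 and N on the +x side, so N = (27.10, 0.000). Since A1 is tangent to FN there, DN ⟂ FN, so D = N + (0, 11.3) = (27.10, 11.30). Since DG ⟂ GB (tangency), |DB| = √(11.3² + 31.2²) = 33.18 regardless of where G sits on A1. So B lies on both circle(F, 53.61) and circle(D, 33.18); the above-FN intersection is B = (30.13, 44.35). G is the foot of the tangent from B: G = (38.03, 14.16).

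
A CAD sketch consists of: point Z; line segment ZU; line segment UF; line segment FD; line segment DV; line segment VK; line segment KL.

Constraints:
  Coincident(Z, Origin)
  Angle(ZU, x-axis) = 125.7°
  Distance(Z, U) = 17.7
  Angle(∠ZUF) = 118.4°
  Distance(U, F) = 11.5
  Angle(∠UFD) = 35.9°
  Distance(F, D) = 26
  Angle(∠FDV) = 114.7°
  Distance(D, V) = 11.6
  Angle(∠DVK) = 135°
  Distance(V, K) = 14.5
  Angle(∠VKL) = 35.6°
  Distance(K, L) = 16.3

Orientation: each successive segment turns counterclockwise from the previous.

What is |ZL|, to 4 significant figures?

10.07

Z is at the origin; ZU runs at 125.7° with length 17.7, so U = (-10.33, 14.37). ∠ZUF = 118.4° gives UF at -172.7° from the x-axis; with |UF| = 11.5, F = (-21.74, 12.91). ∠UFD = 35.9° gives FD at -28.60° from the x-axis; with |FD| = 26.0, D = (1.092, 0.4666). ∠FDV = 114.7° gives DV at 36.70° from the x-axis; with |DV| = 11.6, V = (10.39, 7.399). ∠DVK = 135.0° gives VK at 81.70° from the x-axis; with |VK| = 14.5, K = (12.49, 21.75). ∠VKL = 35.6° gives KL at -133.9° from the x-axis; with |KL| = 16.3, L = (1.183, 10.00). Then |ZL| = |L − Z| = 10.07.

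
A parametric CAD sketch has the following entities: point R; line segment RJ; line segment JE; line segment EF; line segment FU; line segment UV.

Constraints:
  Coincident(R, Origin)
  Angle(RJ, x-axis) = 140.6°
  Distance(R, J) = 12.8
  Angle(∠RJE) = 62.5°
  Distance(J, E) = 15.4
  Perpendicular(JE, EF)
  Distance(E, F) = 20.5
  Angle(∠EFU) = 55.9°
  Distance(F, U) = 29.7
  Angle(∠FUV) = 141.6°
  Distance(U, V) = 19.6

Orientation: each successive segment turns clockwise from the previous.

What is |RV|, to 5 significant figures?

33.574

∠EFU = 55.9° gives FU at 169.00° from the x-axis; with |FU| = 29.7, U = (-16.837, 0.97723). ∠FUV = 141.6° gives UV at 130.60° from the x-axis; with |UV| = 19.6, V = (-29.592, 15.859). Then |RV| = |V − R| = 33.574.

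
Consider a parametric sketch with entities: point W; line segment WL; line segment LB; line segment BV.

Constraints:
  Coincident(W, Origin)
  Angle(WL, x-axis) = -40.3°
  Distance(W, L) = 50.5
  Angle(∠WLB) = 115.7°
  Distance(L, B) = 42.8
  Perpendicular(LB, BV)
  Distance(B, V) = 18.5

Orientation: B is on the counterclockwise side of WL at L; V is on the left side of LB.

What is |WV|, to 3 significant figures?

70.1

W is at the origin; WL runs at -40.3° with length 50.5, so L = 50.5·(cos -40.3°, sin -40.3°) = (38.5, -32.7). ∠WLB = 115.7°, so LB runs at -40.3° + (180° − 115.7°) = 24.0° from the x-axis; with |LB| = 42.8, B = L + 42.8·(cos 24.0°, sin 24.0°) = (77.6, -15.3). The perpendicularity gives BV at right angles to LB; with |BV| = 18.5 on the left of LB, V = B + 18.5·(-0.407, 0.914) = (70.1, 1.65). Then |WV| = |V − W| = 70.1.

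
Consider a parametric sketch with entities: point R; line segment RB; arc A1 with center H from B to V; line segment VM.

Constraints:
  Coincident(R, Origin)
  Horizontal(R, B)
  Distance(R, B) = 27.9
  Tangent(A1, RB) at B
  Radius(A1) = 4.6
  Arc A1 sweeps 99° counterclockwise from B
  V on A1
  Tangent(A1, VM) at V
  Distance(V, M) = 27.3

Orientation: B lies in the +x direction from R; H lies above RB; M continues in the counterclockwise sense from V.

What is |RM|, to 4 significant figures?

42.85

R is at the origin; R and B share the same y with |RB| = 27.9 and B on the +x side, so B = (27.90, 0.000). Tangency of A1 to RB means the radius HB is perpendicular to RB, so H = B + (0, 4.6) = (27.90, 4.600). On A1, B sits at bearing -90° from H; a 99° counterclockwise sweep puts V at bearing 9°, so V = H + 4.6·(cos 9°, sin 9°) = (32.44, 5.320). The tangent condition forces HV to be normal to VM, so VM runs along (−sin 9°, cos 9°); with |VM| = 27.3, M = (28.17, 32.28). Then |RM| = |M − R| = 42.85.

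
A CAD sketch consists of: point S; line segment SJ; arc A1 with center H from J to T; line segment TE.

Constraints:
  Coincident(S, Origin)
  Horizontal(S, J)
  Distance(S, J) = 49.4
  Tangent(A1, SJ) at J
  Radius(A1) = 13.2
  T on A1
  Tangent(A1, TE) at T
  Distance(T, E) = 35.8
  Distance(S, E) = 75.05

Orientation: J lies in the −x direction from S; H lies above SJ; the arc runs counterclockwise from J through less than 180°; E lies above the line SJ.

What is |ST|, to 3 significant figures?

42.6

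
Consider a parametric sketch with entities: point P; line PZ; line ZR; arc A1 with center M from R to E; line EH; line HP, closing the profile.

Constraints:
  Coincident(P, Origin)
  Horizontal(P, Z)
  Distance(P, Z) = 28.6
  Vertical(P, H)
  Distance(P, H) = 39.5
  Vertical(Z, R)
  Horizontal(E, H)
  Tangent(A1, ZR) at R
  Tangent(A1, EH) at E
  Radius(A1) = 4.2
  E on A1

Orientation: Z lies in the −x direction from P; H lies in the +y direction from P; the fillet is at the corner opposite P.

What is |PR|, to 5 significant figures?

45.432

P is at the origin; PZ is horizontal with |PZ| = 28.6 and Z on the −x side, so Z = (-28.600, 0.0000). P and H share the same x with |PH| = 39.5 and H on the +y side, so H = (0.0000, 39.500). The virtual corner opposite P is at (-28.600, 39.500). Tangency of A1 to ZR means the radius MR is perpendicular to ZR and tangency of A1 to EH means the radius ME is perpendicular to EH, with radius 4.2, so the center M sits 4.2 in from both sides at M = (-24.400, 35.300). That places the tangent points at R = (-28.600, 35.300) on ZR and E = (-24.400, 39.500) on EH. Then |PR| = |R − P| = 45.432.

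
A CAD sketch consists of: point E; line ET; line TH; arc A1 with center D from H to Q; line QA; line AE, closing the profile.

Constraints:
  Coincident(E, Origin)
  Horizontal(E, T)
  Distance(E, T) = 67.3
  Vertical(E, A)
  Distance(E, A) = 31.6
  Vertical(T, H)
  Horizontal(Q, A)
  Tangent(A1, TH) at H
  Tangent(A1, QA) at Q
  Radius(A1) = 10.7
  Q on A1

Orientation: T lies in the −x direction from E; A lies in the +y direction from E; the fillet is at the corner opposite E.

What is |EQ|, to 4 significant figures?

64.82

The virtual corner opposite E is at (-67.30, 31.60). A1 meets TH tangentially, so DH is at right angles to TH and tangency of A1 to QA means the radius DQ is perpendicular to QA, with radius 10.7, so the center D sits 10.7 in from both sides at D = (-56.60, 20.90). That places the tangent points at H = (-67.30, 20.90) on TH and Q = (-56.60, 31.60) on QA. Then |EQ| = |Q − E| = 64.82.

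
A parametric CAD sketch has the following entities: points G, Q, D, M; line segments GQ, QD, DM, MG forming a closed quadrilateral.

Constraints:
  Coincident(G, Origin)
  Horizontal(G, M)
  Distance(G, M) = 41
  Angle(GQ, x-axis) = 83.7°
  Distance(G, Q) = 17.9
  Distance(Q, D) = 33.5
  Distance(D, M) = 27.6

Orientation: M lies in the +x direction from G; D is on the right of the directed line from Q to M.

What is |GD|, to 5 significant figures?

20.567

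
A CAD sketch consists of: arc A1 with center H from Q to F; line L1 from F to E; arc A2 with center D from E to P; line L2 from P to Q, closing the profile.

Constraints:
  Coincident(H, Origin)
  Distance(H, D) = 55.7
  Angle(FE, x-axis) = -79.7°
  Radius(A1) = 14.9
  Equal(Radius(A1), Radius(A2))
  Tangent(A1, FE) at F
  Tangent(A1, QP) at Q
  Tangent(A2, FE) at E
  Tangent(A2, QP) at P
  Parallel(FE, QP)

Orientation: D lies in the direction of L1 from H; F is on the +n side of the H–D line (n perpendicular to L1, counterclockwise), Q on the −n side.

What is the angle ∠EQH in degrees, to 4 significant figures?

61.85°

Tangency of A1 to both parallel lines with radius 14.9 puts F and Q at H ± 14.9·n: F = (14.66, 2.664), Q = (-14.66, -2.664). Equal radii place E and P the same way about D: E = D + 14.9·n = (24.62, -52.14), P = D − 14.9·n = (-4.701, -57.47). Then cos ∠EQH = QE·QH / (|QE||QH|), giving 61.85°.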